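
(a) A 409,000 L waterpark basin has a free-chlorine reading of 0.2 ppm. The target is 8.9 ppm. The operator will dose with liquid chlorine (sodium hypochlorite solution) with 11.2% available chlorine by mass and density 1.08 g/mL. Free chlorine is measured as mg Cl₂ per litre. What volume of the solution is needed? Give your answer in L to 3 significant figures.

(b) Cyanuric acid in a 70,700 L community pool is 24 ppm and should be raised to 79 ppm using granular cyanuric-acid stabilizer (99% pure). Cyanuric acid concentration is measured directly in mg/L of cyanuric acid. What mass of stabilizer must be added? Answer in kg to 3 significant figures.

(a) 29.4 L; (b) 3.93 kg

(a) Chlorine deficit: 8.9 − 0.2 = 8.7 ppm = 8.7 mg/L as Cl₂.
(a) Cl₂ equivalent needed: 8.7 mg/L × 409,000 L = 3,558,000 mg = 3558 g.
(a) Product at 11.2% available chlorine: 3558 / 0.112 = 31,770 g.
(a) Volume at density 1.08 g/mL: 31,770 g ÷ 1.08 g/mL = 29,420 mL.

(b) CYA to add: (79 − 24) = 55 mg/L × 70,700 L = 3888 g cyanuric acid.
(b) At 99% purity: 3888 / 0.99 = 3928 g product.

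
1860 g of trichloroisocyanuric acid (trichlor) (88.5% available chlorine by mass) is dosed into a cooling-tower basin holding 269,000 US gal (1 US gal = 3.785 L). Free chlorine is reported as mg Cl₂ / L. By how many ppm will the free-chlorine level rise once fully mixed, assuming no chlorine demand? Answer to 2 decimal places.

1.62 ppm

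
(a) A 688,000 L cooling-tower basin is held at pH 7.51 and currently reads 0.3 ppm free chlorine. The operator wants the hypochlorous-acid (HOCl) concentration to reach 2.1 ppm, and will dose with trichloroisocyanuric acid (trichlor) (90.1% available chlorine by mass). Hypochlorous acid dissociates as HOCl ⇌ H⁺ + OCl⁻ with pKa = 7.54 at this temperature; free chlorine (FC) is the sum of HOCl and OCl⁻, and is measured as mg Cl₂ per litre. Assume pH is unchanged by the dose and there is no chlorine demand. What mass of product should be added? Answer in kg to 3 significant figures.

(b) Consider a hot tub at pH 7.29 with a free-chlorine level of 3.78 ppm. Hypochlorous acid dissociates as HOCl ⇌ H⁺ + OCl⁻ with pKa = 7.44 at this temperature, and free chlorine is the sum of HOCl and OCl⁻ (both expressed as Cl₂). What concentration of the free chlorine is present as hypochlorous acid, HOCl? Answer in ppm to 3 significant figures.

(a) [OCl⁻]/[HOCl] = 10^(pH − pKa) = 10^(7.51 − 7.54) = 0.9333; fraction as HOCl = 1/(1 + 0.9333) = 0.5173.
(a) Free chlorine required for 2.1 ppm HOCl: 2.1 / 0.5173 = 4.06 ppm.
(a) FC to add: 4.06 − 0.3 = 3.76 mg/L as Cl₂.
(a) Cl₂ equivalent: 3.76 mg/L × 688,000 L = 2587 g.
(a) Product at 90.1% available Cl: 2587 / 0.901 = 2871 g.

(b) [OCl⁻]/[HOCl] = 10^(pH − pKa) = 10^(7.29 − 7.44) = 10^-0.15 = 0.7079.
(b) Fraction as HOCl = 1 / (1 + 0.7079) = 0.5855.
(b) HOCl = 0.5855 × 3.78 ppm = 2.213 ppm.

(a) 2.87 kg; (b) 2.21 ppm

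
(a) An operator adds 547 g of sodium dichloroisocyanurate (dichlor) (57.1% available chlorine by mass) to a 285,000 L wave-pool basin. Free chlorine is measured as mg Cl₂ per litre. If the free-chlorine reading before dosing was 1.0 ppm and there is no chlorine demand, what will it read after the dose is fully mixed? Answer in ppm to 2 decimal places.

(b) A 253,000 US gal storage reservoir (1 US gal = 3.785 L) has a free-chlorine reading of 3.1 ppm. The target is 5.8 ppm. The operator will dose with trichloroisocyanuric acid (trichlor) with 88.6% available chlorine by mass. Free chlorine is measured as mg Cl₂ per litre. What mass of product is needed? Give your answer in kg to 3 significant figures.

(a) Available chlorine delivered: 547 g × 0.571 = 312.3 g as Cl₂.
(a) Concentration rise: 312.3 g / 285,000 L = 1.096 mg/L = 1.10 ppm.
(a) Final FC: 1.0 + 1.10 = 2.10 ppm.

(b) Volume: 253,000 US gal × 3.785 L/gal = 957,605 L.
(b) Chlorine deficit: 5.8 − 3.1 = 2.7 ppm = 2.7 mg/L as Cl₂.
(b) Cl₂ equivalent needed: 2.7 mg/L × 957,605 L = 2,586,000 mg = 2586 g.
(b) Product at 88.6% available chlorine: 2586 / 0.886 = 2918 g.

(a) 2.10 ppm; (b) 2.92 kg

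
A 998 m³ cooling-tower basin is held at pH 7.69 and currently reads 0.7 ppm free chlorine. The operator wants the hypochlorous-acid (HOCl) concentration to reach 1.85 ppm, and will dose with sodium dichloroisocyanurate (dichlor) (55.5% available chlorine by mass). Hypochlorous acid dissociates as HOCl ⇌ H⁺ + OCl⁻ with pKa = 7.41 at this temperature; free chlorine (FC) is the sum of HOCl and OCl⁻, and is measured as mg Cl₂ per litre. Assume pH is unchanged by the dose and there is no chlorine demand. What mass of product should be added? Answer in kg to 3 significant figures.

Volume: 998 m³ = 998,000 L.
[OCl⁻]/[HOCl] = 10^(pH − pKa) = 10^(7.69 − 7.41) = 1.905; fraction as HOCl = 1/(1 + 1.905) = 0.3442.
Free chlorine required for 1.85 ppm HOCl: 1.85 / 0.3442 = 5.375 ppm.
FC to add: 5.375 − 0.7 = 4.675 mg/L as Cl₂.
Cl₂ equivalent: 4.675 mg/L × 998,000 L = 4666 g.
Product at 55.5% available Cl: 4666 / 0.555 = 8407 g.

8.41 kg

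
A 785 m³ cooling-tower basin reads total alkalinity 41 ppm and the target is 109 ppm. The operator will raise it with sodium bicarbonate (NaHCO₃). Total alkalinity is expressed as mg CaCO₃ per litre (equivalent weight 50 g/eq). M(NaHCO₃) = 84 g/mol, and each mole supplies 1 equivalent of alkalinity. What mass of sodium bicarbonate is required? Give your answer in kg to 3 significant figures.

Volume: 785 m³ = 785,000 L.
Alkalinity to add: (109 − 41) = 68 mg/L as CaCO₃ × 785,000 L = 53,380 g as CaCO₃.
Equivalents: 53,380 g ÷ 50 g/eq = 1068 eq.
NaHCO₃ supplies 1 eq per mole → 1068 mol.
Mass: 1068 mol × 84 g/mol = 89,680 g.

89.7 kg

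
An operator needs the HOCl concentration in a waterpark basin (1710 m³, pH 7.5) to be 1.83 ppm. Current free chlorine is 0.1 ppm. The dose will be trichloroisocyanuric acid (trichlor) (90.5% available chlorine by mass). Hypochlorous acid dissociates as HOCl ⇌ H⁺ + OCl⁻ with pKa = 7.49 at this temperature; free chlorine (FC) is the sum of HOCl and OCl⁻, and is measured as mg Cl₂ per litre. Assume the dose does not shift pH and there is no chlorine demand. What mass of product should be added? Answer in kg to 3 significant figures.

6.81 kg

Volume: 1710 m³ = 1,710,000 L.
[OCl⁻]/[HOCl] = 10^(pH − pKa) = 10^(7.5 − 7.49) = 1.023; fraction as HOCl = 1/(1 + 1.023) = 0.4942.
Free chlorine required for 1.83 ppm HOCl: 1.83 / 0.4942 = 3.703 ppm.
FC to add: 3.703 − 0.1 = 3.603 mg/L as Cl₂.
Cl₂ equivalent: 3.603 mg/L × 1,710,000 L = 6160 g.
Product at 90.5% available Cl: 6160 / 0.905 = 6807 g.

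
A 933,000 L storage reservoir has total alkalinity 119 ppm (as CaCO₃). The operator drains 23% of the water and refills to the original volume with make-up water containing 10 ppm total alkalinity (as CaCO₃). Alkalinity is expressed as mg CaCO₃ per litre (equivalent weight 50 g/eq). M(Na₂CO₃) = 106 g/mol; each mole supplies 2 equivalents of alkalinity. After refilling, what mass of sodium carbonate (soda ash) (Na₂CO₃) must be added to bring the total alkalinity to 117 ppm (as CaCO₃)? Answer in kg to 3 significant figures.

22.8 kg

After draining 23% and refilling: 119 × 0.77 + 10 × 0.23 = 93.93 ppm.
Deficit to target: 117 − 93.93 = 23.07 mg/L.
As CaCO₃: 23.07 mg/L × 933,000 L = 21,520 g; ÷ 50 g/eq ÷ 2 = 215.2 mol Na₂CO₃.
Mass: 215.2 × 106 = 22,820 g.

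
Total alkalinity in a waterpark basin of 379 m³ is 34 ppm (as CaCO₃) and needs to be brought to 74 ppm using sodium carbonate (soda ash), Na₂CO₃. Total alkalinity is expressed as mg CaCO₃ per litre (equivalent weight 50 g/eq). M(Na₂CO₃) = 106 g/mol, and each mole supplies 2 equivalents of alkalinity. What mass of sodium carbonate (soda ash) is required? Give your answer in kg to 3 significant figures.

16.1 kg

Volume: 379 m³ = 379,000 L.
Alkalinity to add: (74 − 34) = 40 mg/L as CaCO₃ × 379,000 L = 15,160 g as CaCO₃.
Equivalents: 15,160 g ÷ 50 g/eq = 303.2 eq.
Each mole of Na₂CO₃ supplies 2 eq, so 303.2 / 2 = 151.6 mol.
Mass: 151.6 mol × 106 g/mol = 16,070 g.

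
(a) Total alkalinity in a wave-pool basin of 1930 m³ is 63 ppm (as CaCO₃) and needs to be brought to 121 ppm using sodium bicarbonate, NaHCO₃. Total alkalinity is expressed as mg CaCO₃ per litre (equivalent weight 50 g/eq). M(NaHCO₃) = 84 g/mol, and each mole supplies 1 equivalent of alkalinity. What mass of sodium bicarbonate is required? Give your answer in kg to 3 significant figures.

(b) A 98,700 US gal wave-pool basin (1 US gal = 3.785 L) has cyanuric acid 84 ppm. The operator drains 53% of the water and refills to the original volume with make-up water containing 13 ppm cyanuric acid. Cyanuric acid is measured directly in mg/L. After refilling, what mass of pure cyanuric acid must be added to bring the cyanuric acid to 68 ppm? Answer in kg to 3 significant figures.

(a) Volume: 1930 m³ = 1,930,000 L.
(a) Alkalinity to add: (121 − 63) = 58 mg/L as CaCO₃ × 1,930,000 L = 111,900 g as CaCO₃.
(a) Equivalents: 111,900 g ÷ 50 g/eq = 2239 eq.
(a) NaHCO₃ supplies 1 eq per mole → 2239 mol.
(a) Mass: 2239 mol × 84 g/mol = 188,100 g.

(b) Volume: 98,700 US gal × 3.785 L/gal = 373,580 L.
(b) After draining 53% and refilling: 84 × 0.47 + 13 × 0.53 = 46.37 ppm.
(b) Deficit to target: 68 − 46.37 = 21.63 mg/L.
(b) Mass: 21.63 mg/L × 373,580 L = 8081 g cyanuric acid.

(a) 188 kg; (b) 8.08 kg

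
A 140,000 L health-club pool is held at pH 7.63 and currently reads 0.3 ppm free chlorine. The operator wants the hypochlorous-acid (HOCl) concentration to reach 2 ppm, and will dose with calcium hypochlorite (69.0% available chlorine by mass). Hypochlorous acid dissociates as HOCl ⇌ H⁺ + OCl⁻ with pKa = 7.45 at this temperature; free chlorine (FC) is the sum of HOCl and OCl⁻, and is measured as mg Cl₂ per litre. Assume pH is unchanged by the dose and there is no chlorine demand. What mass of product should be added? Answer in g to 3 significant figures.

[OCl⁻]/[HOCl] = 10^(pH − pKa) = 10^(7.63 − 7.45) = 1.514; fraction as HOCl = 1/(1 + 1.514) = 0.3978.
Free chlorine required for 2 ppm HOCl: 2 / 0.3978 = 5.027 ppm.
FC to add: 5.027 − 0.3 = 4.727 mg/L as Cl₂.
Cl₂ equivalent: 4.727 mg/L × 140,000 L = 661.8 g.
Product at 69.0% available Cl: 661.8 / 0.69 = 959.1 g.

959 g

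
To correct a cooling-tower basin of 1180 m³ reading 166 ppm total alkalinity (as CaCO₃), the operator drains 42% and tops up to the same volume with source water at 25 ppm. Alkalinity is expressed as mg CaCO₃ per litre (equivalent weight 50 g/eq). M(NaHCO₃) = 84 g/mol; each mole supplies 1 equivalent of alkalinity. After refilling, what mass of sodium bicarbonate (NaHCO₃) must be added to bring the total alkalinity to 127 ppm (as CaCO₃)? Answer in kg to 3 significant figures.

40.1 kg

Volume: 1180 m³ = 1,180,000 L.
After draining 42% and refilling: 166 × 0.58 + 25 × 0.42 = 106.78 ppm.
Deficit to target: 127 − 106.78 = 20.22 mg/L.
As CaCO₃: 20.22 mg/L × 1,180,000 L = 23,860 g; ÷ 50 g/eq ÷ 1 = 477.2 mol NaHCO₃.
Mass: 477.2 × 84 = 40,080 g.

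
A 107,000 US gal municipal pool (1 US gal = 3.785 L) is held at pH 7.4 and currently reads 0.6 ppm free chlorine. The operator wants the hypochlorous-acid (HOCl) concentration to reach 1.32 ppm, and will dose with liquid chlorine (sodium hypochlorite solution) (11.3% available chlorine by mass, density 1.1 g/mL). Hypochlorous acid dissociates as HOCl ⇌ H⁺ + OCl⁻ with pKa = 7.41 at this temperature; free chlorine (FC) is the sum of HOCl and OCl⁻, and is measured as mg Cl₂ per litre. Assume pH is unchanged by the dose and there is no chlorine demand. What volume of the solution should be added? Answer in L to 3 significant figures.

Volume: 107,000 US gal × 3.785 L/gal = 404,995 L.
[OCl⁻]/[HOCl] = 10^(pH − pKa) = 10^(7.4 − 7.41) = 0.9772; fraction as HOCl = 1/(1 + 0.9772) = 0.5058.
Free chlorine required for 1.32 ppm HOCl: 1.32 / 0.5058 = 2.61 ppm.
FC to add: 2.61 − 0.6 = 2.01 mg/L as Cl₂.
Cl₂ equivalent: 2.01 mg/L × 404,995 L = 814 g.
Product at 11.3% available Cl: 814 / 0.113 = 7204 g.
Volume: 7204 g ÷ 1.1 g/mL = 6549 mL.

6.55 L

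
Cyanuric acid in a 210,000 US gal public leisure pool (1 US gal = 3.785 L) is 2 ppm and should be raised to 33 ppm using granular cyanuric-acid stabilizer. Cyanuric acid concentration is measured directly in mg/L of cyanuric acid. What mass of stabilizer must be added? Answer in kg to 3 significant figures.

24.6 kg

Volume: 210,000 US gal × 3.785 L/gal = 794,850 L.
CYA to add: (33 − 2) = 31 mg/L × 794,850 L = 24,640 g cyanuric acid.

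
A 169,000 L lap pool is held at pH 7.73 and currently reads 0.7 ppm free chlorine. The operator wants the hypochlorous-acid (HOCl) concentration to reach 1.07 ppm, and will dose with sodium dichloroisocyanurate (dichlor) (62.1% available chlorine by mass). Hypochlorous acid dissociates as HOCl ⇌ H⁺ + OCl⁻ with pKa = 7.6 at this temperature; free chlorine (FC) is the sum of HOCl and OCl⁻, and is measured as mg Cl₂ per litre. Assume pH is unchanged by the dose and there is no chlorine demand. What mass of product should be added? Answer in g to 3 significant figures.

[OCl⁻]/[HOCl] = 10^(pH − pKa) = 10^(7.73 − 7.6) = 1.349; fraction as HOCl = 1/(1 + 1.349) = 0.4257.
Free chlorine required for 1.07 ppm HOCl: 1.07 / 0.4257 = 2.513 ppm.
FC to add: 2.513 − 0.7 = 1.813 mg/L as Cl₂.
Cl₂ equivalent: 1.813 mg/L × 169,000 L = 306.5 g.
Product at 62.1% available Cl: 306.5 / 0.621 = 493.5 g.

493 g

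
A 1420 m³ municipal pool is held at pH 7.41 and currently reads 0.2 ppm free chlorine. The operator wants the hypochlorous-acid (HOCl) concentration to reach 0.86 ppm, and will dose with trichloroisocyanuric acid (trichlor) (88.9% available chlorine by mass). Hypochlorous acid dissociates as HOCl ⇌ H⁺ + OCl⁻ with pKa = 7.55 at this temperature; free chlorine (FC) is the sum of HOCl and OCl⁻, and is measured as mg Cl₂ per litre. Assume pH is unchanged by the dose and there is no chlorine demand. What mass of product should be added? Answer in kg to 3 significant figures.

2.05 kg

Volume: 1420 m³ = 1,420,000 L.
[OCl⁻]/[HOCl] = 10^(pH − pKa) = 10^(7.41 − 7.55) = 0.7244; fraction as HOCl = 1/(1 + 0.7244) = 0.5799.
Free chlorine required for 0.86 ppm HOCl: 0.86 / 0.5799 = 1.483 ppm.
FC to add: 1.483 − 0.2 = 1.283 mg/L as Cl₂.
Cl₂ equivalent: 1.283 mg/L × 1,420,000 L = 1822 g.
Product at 88.9% available Cl: 1822 / 0.889 = 2049 g.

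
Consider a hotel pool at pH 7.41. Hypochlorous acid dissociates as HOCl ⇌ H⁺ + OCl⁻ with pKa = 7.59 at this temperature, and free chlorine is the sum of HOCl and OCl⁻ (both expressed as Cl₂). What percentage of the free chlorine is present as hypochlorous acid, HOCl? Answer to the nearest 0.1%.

[OCl⁻]/[HOCl] = 10^(pH − pKa) = 10^(7.41 − 7.59) = 10^-0.18 = 0.6607.
Fraction as HOCl = 1 / (1 + 0.6607) = 0.6022.

60.2%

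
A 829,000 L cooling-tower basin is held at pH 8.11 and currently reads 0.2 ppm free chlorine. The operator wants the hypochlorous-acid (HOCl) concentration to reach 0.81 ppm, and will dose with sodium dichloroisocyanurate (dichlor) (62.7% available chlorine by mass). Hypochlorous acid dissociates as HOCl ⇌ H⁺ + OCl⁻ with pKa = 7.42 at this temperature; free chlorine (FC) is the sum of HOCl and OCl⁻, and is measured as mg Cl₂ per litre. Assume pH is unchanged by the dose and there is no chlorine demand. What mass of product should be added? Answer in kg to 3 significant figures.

6.05 kg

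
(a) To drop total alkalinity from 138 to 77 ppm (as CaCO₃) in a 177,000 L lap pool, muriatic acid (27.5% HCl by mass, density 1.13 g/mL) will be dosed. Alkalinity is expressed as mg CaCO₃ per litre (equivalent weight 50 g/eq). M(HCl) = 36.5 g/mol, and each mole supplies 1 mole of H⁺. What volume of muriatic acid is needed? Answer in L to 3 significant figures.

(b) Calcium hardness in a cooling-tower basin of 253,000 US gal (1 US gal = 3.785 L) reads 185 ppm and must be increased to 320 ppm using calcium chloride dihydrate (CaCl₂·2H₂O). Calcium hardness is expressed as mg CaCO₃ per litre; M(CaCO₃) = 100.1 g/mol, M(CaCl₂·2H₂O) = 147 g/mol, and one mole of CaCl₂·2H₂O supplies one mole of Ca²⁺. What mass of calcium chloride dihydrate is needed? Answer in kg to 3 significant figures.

(a) 25.4 L; (b) 190 kg

(a) Alkalinity to neutralize: (138 − 77) = 61 mg/L as CaCO₃ × 177,000 L = 10,800 g as CaCO₃.
(a) Equivalents of H⁺ required: 10,800 ÷ 50 g/eq = 215.9 eq = 215.9 mol HCl.
(a) Mass of HCl: 215.9 × 36.5 = 7882 g.
(a) Mass of 27.5% solution: 7882 / 0.275 = 28,660 g.
(a) Volume: 28,660 g ÷ 1.13 g/mL = 25,360 mL.

(b) Volume: 253,000 US gal × 3.785 L/gal = 957,605 L.
(b) Hardness to add: (320 − 185) = 135 mg/L as CaCO₃ × 957,605 L = 129,300 g as CaCO₃.
(b) Moles of Ca²⁺ (1 mol Ca²⁺ ≡ 1 mol CaCO₃): 129,300 / 100.1 g/mol = 1291 mol.
(b) Mass of CaCl₂·2H₂O: 1291 × 147 = 189,800 g.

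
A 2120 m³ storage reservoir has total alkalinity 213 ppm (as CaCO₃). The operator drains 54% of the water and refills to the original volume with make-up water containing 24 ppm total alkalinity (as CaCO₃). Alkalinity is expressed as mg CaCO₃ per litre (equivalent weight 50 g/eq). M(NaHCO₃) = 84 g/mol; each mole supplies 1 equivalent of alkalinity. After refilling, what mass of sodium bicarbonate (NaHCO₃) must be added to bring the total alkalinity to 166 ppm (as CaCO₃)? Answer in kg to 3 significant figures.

196 kg

Volume: 2120 m³ = 2,120,000 L.
After draining 54% and refilling: 213 × 0.46 + 24 × 0.54 = 110.94 ppm.
Deficit to target: 166 − 110.94 = 55.06 mg/L.
As CaCO₃: 55.06 mg/L × 2,120,000 L = 116,700 g; ÷ 50 g/eq ÷ 1 = 2335 mol NaHCO₃.
Mass: 2335 × 84 = 196,100 g.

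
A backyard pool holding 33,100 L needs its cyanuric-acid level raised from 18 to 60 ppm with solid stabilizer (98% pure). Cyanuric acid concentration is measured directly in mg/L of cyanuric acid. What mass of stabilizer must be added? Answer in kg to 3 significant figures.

1.42 kg

CYA to add: (60 − 18) = 42 mg/L × 33,100 L = 1390 g cyanuric acid.
At 98% purity: 1390 / 0.98 = 1419 g product.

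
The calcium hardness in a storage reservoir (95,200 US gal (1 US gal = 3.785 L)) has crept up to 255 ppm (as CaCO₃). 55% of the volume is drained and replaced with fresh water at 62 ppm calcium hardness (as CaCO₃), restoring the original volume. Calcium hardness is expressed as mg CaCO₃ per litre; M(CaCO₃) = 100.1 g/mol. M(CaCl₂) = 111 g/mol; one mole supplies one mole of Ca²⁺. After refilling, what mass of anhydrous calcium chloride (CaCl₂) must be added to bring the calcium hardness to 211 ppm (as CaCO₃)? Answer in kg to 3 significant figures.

Volume: 95,200 US gal × 3.785 L/gal = 360,332 L.
After draining 55% and refilling: 255 × 0.45 + 62 × 0.55 = 148.85 ppm.
Deficit to target: 211 − 148.85 = 62.15 mg/L.
As CaCO₃: 62.15 mg/L × 360,332 L = 22,390 g; ÷ 100.1 = 223.7 mol Ca²⁺.
Mass: 223.7 × 111 = 24,830 g.

24.8 kg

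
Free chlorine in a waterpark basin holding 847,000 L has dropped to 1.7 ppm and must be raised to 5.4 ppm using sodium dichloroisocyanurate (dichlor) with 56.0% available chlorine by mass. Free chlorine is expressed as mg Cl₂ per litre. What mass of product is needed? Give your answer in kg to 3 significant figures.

5.60 kg

Chlorine deficit: 5.4 − 1.7 = 3.7 ppm = 3.7 mg/L as Cl₂.
Cl₂ equivalent needed: 3.7 mg/L × 847,000 L = 3,134,000 mg = 3134 g.
Product at 56.0% available chlorine: 3134 / 0.56 = 5596 g.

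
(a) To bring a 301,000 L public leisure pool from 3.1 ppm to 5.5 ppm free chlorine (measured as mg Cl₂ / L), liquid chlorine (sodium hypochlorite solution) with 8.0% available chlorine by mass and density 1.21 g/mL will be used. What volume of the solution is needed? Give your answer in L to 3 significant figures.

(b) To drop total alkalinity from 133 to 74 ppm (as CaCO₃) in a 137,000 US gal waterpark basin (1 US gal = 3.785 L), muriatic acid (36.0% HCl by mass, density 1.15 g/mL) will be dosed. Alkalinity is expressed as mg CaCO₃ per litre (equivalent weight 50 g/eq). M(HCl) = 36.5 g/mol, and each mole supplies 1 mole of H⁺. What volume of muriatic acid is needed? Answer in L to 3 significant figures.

(a) 7.46 L; (b) 53.9 L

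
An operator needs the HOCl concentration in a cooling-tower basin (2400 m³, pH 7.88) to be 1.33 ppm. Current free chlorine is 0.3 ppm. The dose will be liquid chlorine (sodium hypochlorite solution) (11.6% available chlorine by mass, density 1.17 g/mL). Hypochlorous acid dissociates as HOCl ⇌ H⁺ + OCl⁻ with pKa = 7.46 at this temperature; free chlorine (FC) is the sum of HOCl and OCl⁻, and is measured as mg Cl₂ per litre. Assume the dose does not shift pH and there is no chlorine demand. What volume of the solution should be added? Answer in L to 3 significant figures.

80.1 L

Volume: 2400 m³ = 2,400,000 L.
[OCl⁻]/[HOCl] = 10^(pH − pKa) = 10^(7.88 − 7.46) = 2.63; fraction as HOCl = 1/(1 + 2.63) = 0.2755.
Free chlorine required for 1.33 ppm HOCl: 1.33 / 0.2755 = 4.828 ppm.
FC to add: 4.828 − 0.3 = 4.528 mg/L as Cl₂.
Cl₂ equivalent: 4.528 mg/L × 2,400,000 L = 10,870 g.
Product at 11.6% available Cl: 10,870 / 0.116 = 93,690 g.
Volume: 93,690 g ÷ 1.17 g/mL = 80,080 mL.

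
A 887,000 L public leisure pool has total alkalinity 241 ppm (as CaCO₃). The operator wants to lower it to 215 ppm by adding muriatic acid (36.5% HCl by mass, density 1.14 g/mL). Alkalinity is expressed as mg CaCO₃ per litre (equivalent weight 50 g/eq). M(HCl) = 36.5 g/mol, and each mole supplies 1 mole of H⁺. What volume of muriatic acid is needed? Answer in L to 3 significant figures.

40.5 L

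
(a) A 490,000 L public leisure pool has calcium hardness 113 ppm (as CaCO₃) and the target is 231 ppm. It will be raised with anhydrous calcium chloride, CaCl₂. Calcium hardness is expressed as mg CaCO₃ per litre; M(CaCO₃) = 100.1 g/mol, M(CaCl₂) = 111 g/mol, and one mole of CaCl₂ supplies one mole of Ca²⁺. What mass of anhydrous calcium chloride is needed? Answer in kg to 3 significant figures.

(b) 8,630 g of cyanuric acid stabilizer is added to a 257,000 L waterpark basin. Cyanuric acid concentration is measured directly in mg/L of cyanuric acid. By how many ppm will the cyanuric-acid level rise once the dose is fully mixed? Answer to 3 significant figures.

(a) Hardness to add: (231 − 113) = 118 mg/L as CaCO₃ × 490,000 L = 57,820 g as CaCO₃.
(a) Moles of Ca²⁺ (1 mol Ca²⁺ ≡ 1 mol CaCO₃): 57,820 / 100.1 g/mol = 577.6 mol.
(a) Mass of CaCl₂: 577.6 × 111 = 64,120 g.

(b) Rise: 8,630 g / 257,000 L × 1000 = 33.58 mg/L.

(a) 64.1 kg; (b) 33.6 ppm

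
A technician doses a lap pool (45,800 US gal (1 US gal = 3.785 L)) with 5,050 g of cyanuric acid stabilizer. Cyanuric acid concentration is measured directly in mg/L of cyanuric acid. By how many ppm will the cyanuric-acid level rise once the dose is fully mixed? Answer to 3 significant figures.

29.1 ppm

Volume: 45,800 US gal × 3.785 L/gal = 173,353 L.
Rise: 5,050 g / 173,353 L × 1000 = 29.13 mg/L.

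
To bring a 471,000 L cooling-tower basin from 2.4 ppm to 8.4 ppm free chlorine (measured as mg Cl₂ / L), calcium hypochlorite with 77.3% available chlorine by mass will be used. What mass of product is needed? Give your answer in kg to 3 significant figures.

3.66 kg

Chlorine deficit: 8.4 − 2.4 = 6 ppm = 6 mg/L as Cl₂.
Cl₂ equivalent needed: 6 mg/L × 471,000 L = 2,826,000 mg = 2826 g.
Product at 77.3% available chlorine: 2826 / 0.773 = 3656 g.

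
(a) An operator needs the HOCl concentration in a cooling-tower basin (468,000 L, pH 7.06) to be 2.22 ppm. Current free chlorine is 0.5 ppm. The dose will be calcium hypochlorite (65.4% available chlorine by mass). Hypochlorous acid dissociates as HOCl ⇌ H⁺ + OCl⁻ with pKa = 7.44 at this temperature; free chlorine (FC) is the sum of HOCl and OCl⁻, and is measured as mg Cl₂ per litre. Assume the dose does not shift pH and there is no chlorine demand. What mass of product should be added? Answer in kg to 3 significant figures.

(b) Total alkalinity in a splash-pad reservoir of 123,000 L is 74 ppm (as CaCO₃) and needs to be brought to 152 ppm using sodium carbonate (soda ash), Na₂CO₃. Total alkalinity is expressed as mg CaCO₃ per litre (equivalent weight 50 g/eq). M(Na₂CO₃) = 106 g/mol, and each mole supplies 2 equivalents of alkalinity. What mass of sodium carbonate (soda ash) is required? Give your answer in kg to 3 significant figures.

(a) 1.89 kg; (b) 10.2 kg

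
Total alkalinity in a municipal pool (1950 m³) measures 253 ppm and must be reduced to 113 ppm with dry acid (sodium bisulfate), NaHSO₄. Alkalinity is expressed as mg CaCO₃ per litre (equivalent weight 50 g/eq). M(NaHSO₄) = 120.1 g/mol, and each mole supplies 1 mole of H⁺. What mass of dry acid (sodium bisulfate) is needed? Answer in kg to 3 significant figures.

Volume: 1950 m³ = 1,950,000 L.
Alkalinity to neutralize: (253 − 113) = 140 mg/L as CaCO₃ × 1,950,000 L = 273,000 g as CaCO₃.
Equivalents of H⁺ required: 273,000 ÷ 50 g/eq = 5460 eq = 5460 mol NaHSO₄.
Mass of NaHSO₄: 5460 × 120.1 = 655,700 g.

656 kg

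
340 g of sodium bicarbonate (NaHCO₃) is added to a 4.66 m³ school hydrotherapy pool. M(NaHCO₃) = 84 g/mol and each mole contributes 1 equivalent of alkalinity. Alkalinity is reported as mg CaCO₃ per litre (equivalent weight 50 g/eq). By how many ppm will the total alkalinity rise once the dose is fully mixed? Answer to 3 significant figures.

43.4 ppm

Volume: 4.66 m³ = 4,660 L.
Moles of NaHCO₃: 340 g ÷ 84 g/mol = 4.048 mol → 4.048 eq of alkalinity.
As CaCO₃: 4.048 eq × 50 g/eq = 202.4 g.
Rise: 202.4 g / 4,660 L × 1000 = 43.43 mg/L.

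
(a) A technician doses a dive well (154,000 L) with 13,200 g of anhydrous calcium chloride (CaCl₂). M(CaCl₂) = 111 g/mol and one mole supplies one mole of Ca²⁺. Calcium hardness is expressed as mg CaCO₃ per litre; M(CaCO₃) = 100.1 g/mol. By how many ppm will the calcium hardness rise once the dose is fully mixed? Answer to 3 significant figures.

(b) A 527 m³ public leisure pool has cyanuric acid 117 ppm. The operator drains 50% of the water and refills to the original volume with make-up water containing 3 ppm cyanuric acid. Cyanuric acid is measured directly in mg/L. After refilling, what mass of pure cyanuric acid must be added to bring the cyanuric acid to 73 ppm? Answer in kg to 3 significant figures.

(a) Moles of Ca²⁺: 13,200 g ÷ 111 g/mol = 118.9 mol.
(a) As CaCO₃: 118.9 mol × 100.1 g/mol = 11,900 g.
(a) Rise: 11,900 g / 154,000 L × 1000 = 77.3 mg/L.

(b) Volume: 527 m³ = 527,000 L.
(b) After draining 50% and refilling: 117 × 0.50 + 3 × 0.50 = 60 ppm.
(b) Deficit to target: 73 − 60 = 13 mg/L.
(b) Mass: 13 mg/L × 527,000 L = 6851 g cyanuric acid.

(a) 77.3 ppm; (b) 6.85 kg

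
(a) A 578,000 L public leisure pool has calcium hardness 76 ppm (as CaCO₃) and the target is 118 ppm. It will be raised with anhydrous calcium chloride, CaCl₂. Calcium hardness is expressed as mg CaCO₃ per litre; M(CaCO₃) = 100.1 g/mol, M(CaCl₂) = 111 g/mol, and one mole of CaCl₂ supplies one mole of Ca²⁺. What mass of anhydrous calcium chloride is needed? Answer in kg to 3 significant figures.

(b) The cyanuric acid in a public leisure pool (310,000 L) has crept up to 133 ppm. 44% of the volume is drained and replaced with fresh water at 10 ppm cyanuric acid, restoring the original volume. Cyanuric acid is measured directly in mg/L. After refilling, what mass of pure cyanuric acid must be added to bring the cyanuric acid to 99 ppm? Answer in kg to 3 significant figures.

(a) 26.9 kg; (b) 6.24 kg

(a) Hardness to add: (118 − 76) = 42 mg/L as CaCO₃ × 578,000 L = 24,280 g as CaCO₃.
(a) Moles of Ca²⁺ (1 mol Ca²⁺ ≡ 1 mol CaCO₃): 24,280 / 100.1 g/mol = 242.5 mol.
(a) Mass of CaCl₂: 242.5 × 111 = 26,920 g.

(b) After draining 44% and refilling: 133 × 0.56 + 10 × 0.44 = 78.88 ppm.
(b) Deficit to target: 99 − 78.88 = 20.12 mg/L.
(b) Mass: 20.12 mg/L × 310,000 L = 6237 g cyanuric acid.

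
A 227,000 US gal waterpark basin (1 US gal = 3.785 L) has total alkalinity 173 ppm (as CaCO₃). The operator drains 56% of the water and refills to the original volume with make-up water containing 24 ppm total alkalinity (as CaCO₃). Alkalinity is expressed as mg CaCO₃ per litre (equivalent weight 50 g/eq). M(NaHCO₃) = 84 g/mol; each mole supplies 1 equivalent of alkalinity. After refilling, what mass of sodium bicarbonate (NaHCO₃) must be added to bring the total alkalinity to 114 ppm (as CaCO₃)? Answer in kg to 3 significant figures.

Volume: 227,000 US gal × 3.785 L/gal = 859,195 L.
After draining 56% and refilling: 173 × 0.44 + 24 × 0.56 = 89.56 ppm.
Deficit to target: 114 − 89.56 = 24.44 mg/L.
As CaCO₃: 24.44 mg/L × 859,195 L = 21,000 g; ÷ 50 g/eq ÷ 1 = 420 mol NaHCO₃.
Mass: 420 × 84 = 35,280 g.

35.3 kg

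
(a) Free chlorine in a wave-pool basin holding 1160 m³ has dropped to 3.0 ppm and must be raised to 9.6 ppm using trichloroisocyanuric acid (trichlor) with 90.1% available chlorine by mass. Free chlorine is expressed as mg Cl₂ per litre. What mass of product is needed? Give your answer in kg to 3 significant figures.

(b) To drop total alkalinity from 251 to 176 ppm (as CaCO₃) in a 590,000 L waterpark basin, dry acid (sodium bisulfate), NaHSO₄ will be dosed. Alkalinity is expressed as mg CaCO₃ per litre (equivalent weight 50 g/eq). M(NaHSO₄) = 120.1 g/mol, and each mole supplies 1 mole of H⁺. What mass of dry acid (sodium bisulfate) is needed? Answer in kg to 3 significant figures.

(a) Volume: 1160 m³ = 1,160,000 L.
(a) Chlorine deficit: 9.6 − 3.0 = 6.6 ppm = 6.6 mg/L as Cl₂.
(a) Cl₂ equivalent needed: 6.6 mg/L × 1,160,000 L = 7,656,000 mg = 7656 g.
(a) Product at 90.1% available chlorine: 7656 / 0.901 = 8497 g.

(b) Alkalinity to neutralize: (251 − 176) = 75 mg/L as CaCO₃ × 590,000 L = 44,250 g as CaCO₃.
(b) Equivalents of H⁺ required: 44,250 ÷ 50 g/eq = 885 eq = 885 mol NaHSO₄.
(b) Mass of NaHSO₄: 885 × 120.1 = 106,300 g.

(a) 8.50 kg; (b) 106 kg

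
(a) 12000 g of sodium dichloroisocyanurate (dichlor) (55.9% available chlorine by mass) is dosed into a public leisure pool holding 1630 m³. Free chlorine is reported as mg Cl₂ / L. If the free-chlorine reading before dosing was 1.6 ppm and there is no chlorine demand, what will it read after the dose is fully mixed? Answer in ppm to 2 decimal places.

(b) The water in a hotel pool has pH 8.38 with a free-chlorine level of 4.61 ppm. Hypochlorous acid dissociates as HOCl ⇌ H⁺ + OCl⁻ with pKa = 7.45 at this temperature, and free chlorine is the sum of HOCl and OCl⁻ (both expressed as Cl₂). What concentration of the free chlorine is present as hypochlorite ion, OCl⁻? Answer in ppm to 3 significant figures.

(a) 5.72 ppm; (b) 4.13 ppm

(a) Volume: 1630 m³ = 1,630,000 L.
(a) Available chlorine delivered: 12,000 g × 0.559 = 6708 g as Cl₂.
(a) Concentration rise: 6708 g / 1,630,000 L = 4.115 mg/L = 4.12 ppm.
(a) Final FC: 1.6 + 4.12 = 5.72 ppm.

(b) [OCl⁻]/[HOCl] = 10^(pH − pKa) = 10^(8.38 − 7.45) = 10^0.93 = 8.511.
(b) Fraction as HOCl = 1 / (1 + 8.511) = 0.1051.
(b) OCl⁻ = (1 − 0.1051) × 4.61 ppm = 4.125 ppm.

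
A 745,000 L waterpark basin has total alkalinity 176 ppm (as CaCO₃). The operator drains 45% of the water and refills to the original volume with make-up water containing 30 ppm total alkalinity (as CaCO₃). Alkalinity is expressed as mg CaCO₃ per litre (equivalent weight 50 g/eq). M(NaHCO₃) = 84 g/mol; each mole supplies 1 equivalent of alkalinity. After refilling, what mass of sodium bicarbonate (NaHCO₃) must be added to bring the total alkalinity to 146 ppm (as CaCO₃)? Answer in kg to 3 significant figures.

After draining 45% and refilling: 176 × 0.55 + 30 × 0.45 = 110.3 ppm.
Deficit to target: 146 − 110.3 = 35.7 mg/L.
As CaCO₃: 35.7 mg/L × 745,000 L = 26,600 g; ÷ 50 g/eq ÷ 1 = 531.9 mol NaHCO₃.
Mass: 531.9 × 84 = 44,680 g.

44.7 kg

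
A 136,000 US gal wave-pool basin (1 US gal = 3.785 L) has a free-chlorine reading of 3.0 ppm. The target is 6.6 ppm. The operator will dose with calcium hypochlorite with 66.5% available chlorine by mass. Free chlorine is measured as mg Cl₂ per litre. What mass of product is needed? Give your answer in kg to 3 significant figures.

Volume: 136,000 US gal × 3.785 L/gal = 514,760 L.
Chlorine deficit: 6.6 − 3.0 = 3.6 ppm = 3.6 mg/L as Cl₂.
Cl₂ equivalent needed: 3.6 mg/L × 514,760 L = 1,853,000 mg = 1853 g.
Product at 66.5% available chlorine: 1853 / 0.665 = 2787 g.

2.79 kg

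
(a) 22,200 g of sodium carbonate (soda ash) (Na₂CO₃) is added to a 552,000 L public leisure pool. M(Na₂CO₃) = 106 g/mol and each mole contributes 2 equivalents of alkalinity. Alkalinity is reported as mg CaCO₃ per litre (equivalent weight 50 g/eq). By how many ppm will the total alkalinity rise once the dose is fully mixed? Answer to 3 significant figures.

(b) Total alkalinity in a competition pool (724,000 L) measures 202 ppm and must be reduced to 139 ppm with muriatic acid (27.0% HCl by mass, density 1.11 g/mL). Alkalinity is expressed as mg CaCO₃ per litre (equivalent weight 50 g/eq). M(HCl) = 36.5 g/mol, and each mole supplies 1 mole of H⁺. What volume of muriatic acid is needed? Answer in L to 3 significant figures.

(a) 37.9 ppm; (b) 111 L

(a) Moles of Na₂CO₃: 22,200 g ÷ 106 g/mol = 209.4 mol → 418.9 eq of alkalinity.
(a) As CaCO₃: 418.9 eq × 50 g/eq = 20,940 g.
(a) Rise: 20,940 g / 552,000 L × 1000 = 37.94 mg/L.

(b) Alkalinity to neutralize: (202 − 139) = 63 mg/L as CaCO₃ × 724,000 L = 45,610 g as CaCO₃.
(b) Equivalents of H⁺ required: 45,610 ÷ 50 g/eq = 912.2 eq = 912.2 mol HCl.
(b) Mass of HCl: 912.2 × 36.5 = 33,300 g.
(b) Mass of 27.0% solution: 33,300 / 0.27 = 123,300 g.
(b) Volume: 123,300 g ÷ 1.11 g/mL = 111,100 mL.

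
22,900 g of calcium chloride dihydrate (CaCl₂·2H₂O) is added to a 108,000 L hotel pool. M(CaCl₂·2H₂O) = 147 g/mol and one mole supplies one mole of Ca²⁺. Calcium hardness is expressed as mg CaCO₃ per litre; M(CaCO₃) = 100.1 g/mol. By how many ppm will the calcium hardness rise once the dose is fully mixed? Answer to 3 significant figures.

144 ppm

Moles of Ca²⁺: 22,900 g ÷ 147 g/mol = 155.8 mol.
As CaCO₃: 155.8 mol × 100.1 g/mol = 15,590 g.
Rise: 15,590 g / 108,000 L × 1000 = 144.4 mg/L.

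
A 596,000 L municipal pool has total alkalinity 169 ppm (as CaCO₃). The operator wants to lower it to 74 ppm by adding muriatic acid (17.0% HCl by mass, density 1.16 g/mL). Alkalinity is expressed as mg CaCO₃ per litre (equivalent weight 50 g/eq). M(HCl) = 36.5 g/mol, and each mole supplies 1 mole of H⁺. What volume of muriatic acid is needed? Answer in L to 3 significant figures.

210 L

Alkalinity to neutralize: (169 − 74) = 95 mg/L as CaCO₃ × 596,000 L = 56,620 g as CaCO₃.
Equivalents of H⁺ required: 56,620 ÷ 50 g/eq = 1132 eq = 1132 mol HCl.
Mass of HCl: 1132 × 36.5 = 41,330 g.
Mass of 17.0% solution: 41,330 / 0.17 = 243,100 g.
Volume: 243,100 g ÷ 1.16 g/mL = 209,600 mL.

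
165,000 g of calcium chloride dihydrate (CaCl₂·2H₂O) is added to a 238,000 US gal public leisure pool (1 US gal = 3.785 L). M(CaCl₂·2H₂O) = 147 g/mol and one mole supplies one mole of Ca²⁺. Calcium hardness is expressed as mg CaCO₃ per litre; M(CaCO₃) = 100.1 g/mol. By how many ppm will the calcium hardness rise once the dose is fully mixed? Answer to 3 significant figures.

125 ppm

Volume: 238,000 US gal × 3.785 L/gal = 900,830 L.
Moles of Ca²⁺: 165,000 g ÷ 147 g/mol = 1122 mol.
As CaCO₃: 1122 mol × 100.1 g/mol = 112,400 g.
Rise: 112,400 g / 900,830 L × 1000 = 124.7 mg/L.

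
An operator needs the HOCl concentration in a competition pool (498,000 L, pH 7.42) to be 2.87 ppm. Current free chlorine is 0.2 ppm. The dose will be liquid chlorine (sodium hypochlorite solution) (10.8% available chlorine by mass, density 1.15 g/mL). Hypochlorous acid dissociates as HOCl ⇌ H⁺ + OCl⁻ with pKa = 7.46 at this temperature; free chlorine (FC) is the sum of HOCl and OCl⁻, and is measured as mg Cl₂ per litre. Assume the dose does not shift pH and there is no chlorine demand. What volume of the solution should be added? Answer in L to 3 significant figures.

[OCl⁻]/[HOCl] = 10^(pH − pKa) = 10^(7.42 − 7.46) = 0.912; fraction as HOCl = 1/(1 + 0.912) = 0.523.
Free chlorine required for 2.87 ppm HOCl: 2.87 / 0.523 = 5.487 ppm.
FC to add: 5.487 − 0.2 = 5.287 mg/L as Cl₂.
Cl₂ equivalent: 5.287 mg/L × 498,000 L = 2633 g.
Product at 10.8% available Cl: 2633 / 0.108 = 24,380 g.
Volume: 24,380 g ÷ 1.15 g/mL = 21,200 mL.

21.2 L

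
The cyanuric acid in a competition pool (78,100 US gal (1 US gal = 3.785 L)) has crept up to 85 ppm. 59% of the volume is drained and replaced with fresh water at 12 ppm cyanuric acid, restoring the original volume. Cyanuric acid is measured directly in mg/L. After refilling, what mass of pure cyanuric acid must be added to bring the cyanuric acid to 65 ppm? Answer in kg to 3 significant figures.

6.82 kg

Volume: 78,100 US gal × 3.785 L/gal = 295,608 L.
After draining 59% and refilling: 85 × 0.41 + 12 × 0.59 = 41.93 ppm.
Deficit to target: 65 − 41.93 = 23.07 mg/L.
Mass: 23.07 mg/L × 295,608 L = 6820 g cyanuric acid.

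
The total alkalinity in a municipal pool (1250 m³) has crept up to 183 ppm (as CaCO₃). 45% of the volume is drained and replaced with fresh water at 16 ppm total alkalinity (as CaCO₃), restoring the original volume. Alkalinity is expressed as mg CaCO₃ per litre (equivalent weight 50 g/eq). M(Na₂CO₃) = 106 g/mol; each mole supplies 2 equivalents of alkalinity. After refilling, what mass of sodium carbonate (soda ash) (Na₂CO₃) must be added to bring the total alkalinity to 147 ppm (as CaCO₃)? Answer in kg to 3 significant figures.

51.9 kg

Volume: 1250 m³ = 1,250,000 L.
After draining 45% and refilling: 183 × 0.55 + 16 × 0.45 = 107.85 ppm.
Deficit to target: 147 − 107.85 = 39.15 mg/L.
As CaCO₃: 39.15 mg/L × 1,250,000 L = 48,940 g; ÷ 50 g/eq ÷ 2 = 489.4 mol Na₂CO₃.
Mass: 489.4 × 106 = 51,870 g.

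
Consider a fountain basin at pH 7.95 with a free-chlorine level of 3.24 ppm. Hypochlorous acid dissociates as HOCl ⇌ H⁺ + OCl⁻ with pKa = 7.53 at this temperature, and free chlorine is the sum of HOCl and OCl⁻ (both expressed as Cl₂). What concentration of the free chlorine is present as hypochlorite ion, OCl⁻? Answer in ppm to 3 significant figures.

2.35 ppm

[OCl⁻]/[HOCl] = 10^(pH − pKa) = 10^(7.95 − 7.53) = 10^0.42 = 2.63.
Fraction as HOCl = 1 / (1 + 2.63) = 0.2755.
OCl⁻ = (1 − 0.2755) × 3.24 ppm = 2.348 ppm.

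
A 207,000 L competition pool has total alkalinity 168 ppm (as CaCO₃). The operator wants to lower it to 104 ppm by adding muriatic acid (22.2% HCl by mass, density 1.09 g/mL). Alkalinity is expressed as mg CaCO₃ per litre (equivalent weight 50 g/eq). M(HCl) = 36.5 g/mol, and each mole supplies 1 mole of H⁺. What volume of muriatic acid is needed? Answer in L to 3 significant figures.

Alkalinity to neutralize: (168 − 104) = 64 mg/L as CaCO₃ × 207,000 L = 13,250 g as CaCO₃.
Equivalents of H⁺ required: 13,250 ÷ 50 g/eq = 265 eq = 265 mol HCl.
Mass of HCl: 265 × 36.5 = 9671 g.
Mass of 22.2% solution: 9671 / 0.222 = 43,560 g.
Volume: 43,560 g ÷ 1.09 g/mL = 39,970 mL.

40.0 L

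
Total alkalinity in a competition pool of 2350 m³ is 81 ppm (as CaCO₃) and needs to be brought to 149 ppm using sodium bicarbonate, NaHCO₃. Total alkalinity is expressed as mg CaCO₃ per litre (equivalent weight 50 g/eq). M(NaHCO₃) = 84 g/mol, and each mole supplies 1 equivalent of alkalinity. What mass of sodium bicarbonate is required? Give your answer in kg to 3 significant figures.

Volume: 2350 m³ = 2,350,000 L.
Alkalinity to add: (149 − 81) = 68 mg/L as CaCO₃ × 2,350,000 L = 159,800 g as CaCO₃.
Equivalents: 159,800 g ÷ 50 g/eq = 3196 eq.
NaHCO₃ supplies 1 eq per mole → 3196 mol.
Mass: 3196 mol × 84 g/mol = 268,500 g.

268 kg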